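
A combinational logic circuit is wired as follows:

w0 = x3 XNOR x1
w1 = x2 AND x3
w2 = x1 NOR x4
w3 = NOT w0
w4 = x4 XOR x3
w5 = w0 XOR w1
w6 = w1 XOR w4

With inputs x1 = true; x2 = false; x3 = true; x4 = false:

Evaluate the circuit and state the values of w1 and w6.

w1 = x2 AND x3 = false AND true = false
w4 = x4 XOR x3 = false XOR true = true
w6 = w1 XOR w4 = false XOR true = true

w1 = false, w6 = true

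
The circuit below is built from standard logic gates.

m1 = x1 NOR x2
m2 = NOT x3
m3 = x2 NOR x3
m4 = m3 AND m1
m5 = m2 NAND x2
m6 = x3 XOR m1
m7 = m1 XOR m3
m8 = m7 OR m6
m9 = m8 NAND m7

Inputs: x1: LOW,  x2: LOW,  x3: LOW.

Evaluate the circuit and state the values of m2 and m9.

m1 = x1 NOR x2 = LOW NOR LOW = HIGH
m2 = NOT x3 = NOT LOW = HIGH
m3 = x2 NOR x3 = LOW NOR LOW = HIGH
m6 = x3 XOR m1 = LOW XOR HIGH = HIGH
m7 = m1 XOR m3 = HIGH XOR HIGH = LOW
m8 = m7 OR m6 = LOW OR HIGH = HIGH
m9 = m8 NAND m7 = HIGH NAND LOW = HIGH

m2 = HIGH, m9 = HIGH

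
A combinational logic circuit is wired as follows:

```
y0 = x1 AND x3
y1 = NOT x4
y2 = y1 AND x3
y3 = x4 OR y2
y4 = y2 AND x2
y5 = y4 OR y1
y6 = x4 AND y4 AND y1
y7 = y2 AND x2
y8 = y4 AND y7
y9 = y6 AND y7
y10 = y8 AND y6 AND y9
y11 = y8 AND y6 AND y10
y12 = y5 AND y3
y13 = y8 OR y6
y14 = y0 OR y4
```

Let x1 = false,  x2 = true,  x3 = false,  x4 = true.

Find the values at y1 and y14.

y0 = x1 AND x3 = false AND false = false
y1 = NOT x4 = NOT true = false
y2 = y1 AND x3 = false AND false = false
y4 = y2 AND x2 = false AND true = false
y14 = y0 OR y4 = false OR false = false

y1 = false  y14 = false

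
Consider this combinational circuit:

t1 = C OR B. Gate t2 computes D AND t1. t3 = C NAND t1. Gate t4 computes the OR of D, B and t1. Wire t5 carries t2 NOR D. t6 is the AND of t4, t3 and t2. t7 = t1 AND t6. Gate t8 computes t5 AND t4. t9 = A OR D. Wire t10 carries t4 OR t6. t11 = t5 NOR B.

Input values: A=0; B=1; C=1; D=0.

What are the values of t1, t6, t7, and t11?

t1 = C OR B = 1 OR 1 = 1
t2 = D AND t1 = 0 AND 1 = 0
t3 = C NAND t1 = 1 NAND 1 = 0
t4 = D OR B OR t1 = 0 OR 1 OR 1 = 1
t5 = t2 NOR D = 0 NOR 0 = 1
t6 = t4 AND t3 AND t2 = 1 AND 0 AND 0 = 0
t7 = t1 AND t6 = 1 AND 0 = 0
t11 = t5 NOR B = 1 NOR 1 = 0

t1 = 1  t6 = 0  t7 = 0  t11 = 0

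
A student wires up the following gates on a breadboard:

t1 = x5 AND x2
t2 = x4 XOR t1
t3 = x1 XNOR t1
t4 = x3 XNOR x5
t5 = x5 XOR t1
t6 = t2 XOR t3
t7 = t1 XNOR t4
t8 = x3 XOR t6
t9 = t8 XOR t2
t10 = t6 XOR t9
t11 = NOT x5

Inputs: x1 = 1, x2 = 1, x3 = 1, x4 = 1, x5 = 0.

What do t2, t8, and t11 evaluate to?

t1 = x5 AND x2 = 0 AND 1 = 0
t2 = x4 XOR t1 = 1 XOR 0 = 1
t3 = x1 XNOR t1 = 1 XNOR 0 = 0
t6 = t2 XOR t3 = 1 XOR 0 = 1
t8 = x3 XOR t6 = 1 XOR 1 = 0
t11 = NOT x5 = NOT 0 = 1

t2 = 1; t8 = 0; t11 = 1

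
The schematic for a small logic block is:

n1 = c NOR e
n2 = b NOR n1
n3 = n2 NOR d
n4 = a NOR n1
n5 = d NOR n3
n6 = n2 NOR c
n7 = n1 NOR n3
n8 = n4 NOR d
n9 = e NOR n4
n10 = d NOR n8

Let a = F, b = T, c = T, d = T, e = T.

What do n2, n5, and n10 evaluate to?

n1 = c NOR e = T NOR T = F
n2 = b NOR n1 = T NOR F = F
n3 = n2 NOR d = F NOR T = F
n4 = a NOR n1 = F NOR F = T
n5 = d NOR n3 = T NOR F = F
n8 = n4 NOR d = T NOR T = F
n10 = d NOR n8 = T NOR F = F

n2 = F, n5 = F, n10 = F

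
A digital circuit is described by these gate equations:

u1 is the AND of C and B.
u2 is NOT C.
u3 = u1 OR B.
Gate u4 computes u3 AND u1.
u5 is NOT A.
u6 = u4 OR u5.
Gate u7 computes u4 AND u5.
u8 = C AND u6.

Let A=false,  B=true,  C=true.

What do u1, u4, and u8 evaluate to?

u1 = C AND B = true AND true = true
u3 = u1 OR B = true OR true = true
u4 = u3 AND u1 = true AND true = true
u5 = NOT A = NOT false = true
u6 = u4 OR u5 = true OR true = true
u8 = C AND u6 = true AND true = true

u1 = true, u4 = true, u8 = true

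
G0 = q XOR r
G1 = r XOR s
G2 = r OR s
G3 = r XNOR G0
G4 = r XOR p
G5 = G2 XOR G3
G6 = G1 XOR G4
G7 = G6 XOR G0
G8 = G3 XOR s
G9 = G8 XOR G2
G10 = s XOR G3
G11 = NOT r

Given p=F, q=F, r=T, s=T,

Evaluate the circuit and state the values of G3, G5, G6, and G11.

G3 = T  G5 = F  G6 = T  G11 = F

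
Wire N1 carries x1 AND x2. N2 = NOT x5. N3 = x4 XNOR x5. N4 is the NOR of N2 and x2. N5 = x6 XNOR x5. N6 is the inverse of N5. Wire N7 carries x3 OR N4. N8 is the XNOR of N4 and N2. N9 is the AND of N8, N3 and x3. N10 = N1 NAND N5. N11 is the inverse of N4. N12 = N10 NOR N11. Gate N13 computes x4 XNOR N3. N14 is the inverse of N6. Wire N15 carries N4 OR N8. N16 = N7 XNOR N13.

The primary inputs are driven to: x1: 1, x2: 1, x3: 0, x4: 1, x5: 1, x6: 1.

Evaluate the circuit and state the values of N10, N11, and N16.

N10 = 0  N11 = 1  N16 = 0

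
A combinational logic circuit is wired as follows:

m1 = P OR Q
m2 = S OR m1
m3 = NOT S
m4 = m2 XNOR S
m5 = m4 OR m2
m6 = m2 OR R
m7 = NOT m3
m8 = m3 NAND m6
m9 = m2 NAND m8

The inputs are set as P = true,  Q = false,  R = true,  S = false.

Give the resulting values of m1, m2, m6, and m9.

m1 = P OR Q = true OR false = true
m2 = S OR m1 = false OR true = true
m3 = NOT S = NOT false = true
m6 = m2 OR R = true OR true = true
m8 = m3 NAND m6 = true NAND true = false
m9 = m2 NAND m8 = true NAND false = true

m1 = true  m2 = true  m6 = true  m9 = true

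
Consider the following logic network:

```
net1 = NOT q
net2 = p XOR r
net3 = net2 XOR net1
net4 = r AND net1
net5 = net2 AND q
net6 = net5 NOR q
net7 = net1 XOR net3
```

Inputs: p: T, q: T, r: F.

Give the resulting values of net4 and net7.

net1 = NOT q = NOT T = F
net2 = p XOR r = T XOR F = T
net3 = net2 XOR net1 = T XOR F = T
net4 = r AND net1 = F AND F = F
net7 = net1 XOR net3 = F XOR T = T

net4 = F, net7 = T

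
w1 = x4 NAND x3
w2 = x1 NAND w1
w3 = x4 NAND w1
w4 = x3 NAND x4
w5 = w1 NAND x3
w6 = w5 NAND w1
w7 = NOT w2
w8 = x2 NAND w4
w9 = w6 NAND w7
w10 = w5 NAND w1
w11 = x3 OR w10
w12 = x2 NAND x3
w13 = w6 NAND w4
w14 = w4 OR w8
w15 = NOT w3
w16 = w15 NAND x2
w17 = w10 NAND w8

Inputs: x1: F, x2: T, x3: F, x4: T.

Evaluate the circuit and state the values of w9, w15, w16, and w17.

w9 = T; w15 = T; w16 = F; w17 = T

w1 = x4 NAND x3 = T NAND F = T
w2 = x1 NAND w1 = F NAND T = T
w3 = x4 NAND w1 = T NAND T = F
w4 = x3 NAND x4 = F NAND T = T
w5 = w1 NAND x3 = T NAND F = T
w6 = w5 NAND w1 = T NAND T = F
w7 = NOT w2 = NOT T = F
w8 = x2 NAND w4 = T NAND T = F
w9 = w6 NAND w7 = F NAND F = T
w10 = w5 NAND w1 = T NAND T = F
w15 = NOT w3 = NOT F = T
w16 = w15 NAND x2 = T NAND T = F
w17 = w10 NAND w8 = F NAND F = T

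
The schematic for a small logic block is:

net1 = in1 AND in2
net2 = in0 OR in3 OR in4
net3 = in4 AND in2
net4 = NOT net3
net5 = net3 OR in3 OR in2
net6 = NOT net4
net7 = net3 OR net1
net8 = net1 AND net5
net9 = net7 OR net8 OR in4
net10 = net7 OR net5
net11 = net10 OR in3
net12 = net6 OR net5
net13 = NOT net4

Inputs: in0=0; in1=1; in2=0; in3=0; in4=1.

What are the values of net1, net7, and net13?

net1 = 0, net7 = 0, net13 = 0

net1 = in1 AND in2 = 1 AND 0 = 0
net3 = in4 AND in2 = 1 AND 0 = 0
net4 = NOT net3 = NOT 0 = 1
net7 = net3 OR net1 = 0 OR 0 = 0
net13 = NOT net4 = NOT 1 = 0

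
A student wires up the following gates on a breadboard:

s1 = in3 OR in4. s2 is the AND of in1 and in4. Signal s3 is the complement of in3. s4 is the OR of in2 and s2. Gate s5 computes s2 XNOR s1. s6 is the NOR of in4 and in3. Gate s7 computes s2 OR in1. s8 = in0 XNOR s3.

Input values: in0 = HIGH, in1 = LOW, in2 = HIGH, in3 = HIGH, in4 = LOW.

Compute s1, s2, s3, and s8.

s1 = HIGH  s2 = LOW  s3 = LOW  s8 = LOW

s1 = in3 OR in4 = HIGH OR LOW = HIGH
s2 = in1 AND in4 = LOW AND LOW = LOW
s3 = NOT in3 = NOT HIGH = LOW
s8 = in0 XNOR s3 = HIGH XNOR LOW = LOW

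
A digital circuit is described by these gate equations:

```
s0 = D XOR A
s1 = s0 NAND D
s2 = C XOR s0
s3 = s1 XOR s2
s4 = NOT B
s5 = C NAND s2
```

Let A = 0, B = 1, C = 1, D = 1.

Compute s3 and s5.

s3 = 0; s5 = 1

s0 = D XOR A = 1 XOR 0 = 1
s1 = s0 NAND D = 1 NAND 1 = 0
s2 = C XOR s0 = 1 XOR 1 = 0
s3 = s1 XOR s2 = 0 XOR 0 = 0
s5 = C NAND s2 = 1 NAND 0 = 1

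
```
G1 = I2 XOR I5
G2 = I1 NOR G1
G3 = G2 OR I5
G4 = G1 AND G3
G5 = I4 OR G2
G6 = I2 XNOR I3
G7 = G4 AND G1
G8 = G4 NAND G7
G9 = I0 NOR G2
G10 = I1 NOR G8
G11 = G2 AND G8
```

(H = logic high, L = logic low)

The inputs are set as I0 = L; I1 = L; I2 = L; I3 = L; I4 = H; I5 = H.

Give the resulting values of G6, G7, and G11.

G6 = H; G7 = H; G11 = L

G1 = I2 XOR I5 = L XOR H = H
G2 = I1 NOR G1 = L NOR H = L
G3 = G2 OR I5 = L OR H = H
G4 = G1 AND G3 = H AND H = H
G6 = I2 XNOR I3 = L XNOR L = H
G7 = G4 AND G1 = H AND H = H
G8 = G4 NAND G7 = H NAND H = L
G11 = G2 AND G8 = L AND L = L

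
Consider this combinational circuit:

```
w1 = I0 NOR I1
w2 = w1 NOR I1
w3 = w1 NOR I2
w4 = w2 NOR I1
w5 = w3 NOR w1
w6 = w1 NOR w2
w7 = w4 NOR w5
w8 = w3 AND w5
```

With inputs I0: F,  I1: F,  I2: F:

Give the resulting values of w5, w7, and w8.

w5 = F; w7 = F; w8 = F

w1 = I0 NOR I1 = F NOR F = T
w2 = w1 NOR I1 = T NOR F = F
w3 = w1 NOR I2 = T NOR F = F
w4 = w2 NOR I1 = F NOR F = T
w5 = w3 NOR w1 = F NOR T = F
w7 = w4 NOR w5 = T NOR F = F
w8 = w3 AND w5 = F AND F = F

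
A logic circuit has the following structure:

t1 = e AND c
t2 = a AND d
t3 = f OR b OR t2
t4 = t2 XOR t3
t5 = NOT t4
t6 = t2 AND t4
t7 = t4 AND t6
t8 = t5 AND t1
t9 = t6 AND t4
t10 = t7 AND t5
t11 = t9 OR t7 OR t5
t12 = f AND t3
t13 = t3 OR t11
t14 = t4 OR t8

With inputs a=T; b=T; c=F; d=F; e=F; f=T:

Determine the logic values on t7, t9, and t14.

t1 = e AND c = F AND F = F
t2 = a AND d = T AND F = F
t3 = f OR b OR t2 = T OR T OR F = T
t4 = t2 XOR t3 = F XOR T = T
t5 = NOT t4 = NOT T = F
t6 = t2 AND t4 = F AND T = F
t7 = t4 AND t6 = T AND F = F
t8 = t5 AND t1 = F AND F = F
t9 = t6 AND t4 = F AND T = F
t14 = t4 OR t8 = T OR F = T

t7 = F  t9 = F  t14 = T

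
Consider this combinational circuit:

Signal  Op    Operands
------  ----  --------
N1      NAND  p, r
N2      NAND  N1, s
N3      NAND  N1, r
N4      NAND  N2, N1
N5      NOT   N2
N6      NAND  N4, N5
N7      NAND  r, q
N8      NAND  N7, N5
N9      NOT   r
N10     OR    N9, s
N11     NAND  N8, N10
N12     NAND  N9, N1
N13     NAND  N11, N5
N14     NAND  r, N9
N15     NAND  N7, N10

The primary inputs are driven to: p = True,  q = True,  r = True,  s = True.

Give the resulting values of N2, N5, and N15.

N1 = p NAND r = True NAND True = False
N2 = N1 NAND s = False NAND True = True
N5 = NOT N2 = NOT True = False
N7 = r NAND q = True NAND True = False
N9 = NOT r = NOT True = False
N10 = N9 OR s = False OR True = True
N15 = N7 NAND N10 = False NAND True = True

N2 = True; N5 = False; N15 = True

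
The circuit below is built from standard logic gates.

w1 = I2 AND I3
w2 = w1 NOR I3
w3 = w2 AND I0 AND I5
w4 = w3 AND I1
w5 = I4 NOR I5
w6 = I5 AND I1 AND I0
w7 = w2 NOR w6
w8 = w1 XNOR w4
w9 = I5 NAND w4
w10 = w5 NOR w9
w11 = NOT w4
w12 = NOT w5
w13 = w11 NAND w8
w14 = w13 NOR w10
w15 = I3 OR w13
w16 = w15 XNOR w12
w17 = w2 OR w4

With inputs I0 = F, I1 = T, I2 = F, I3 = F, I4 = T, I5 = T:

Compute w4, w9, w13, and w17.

w4 = F, w9 = T, w13 = F, w17 = T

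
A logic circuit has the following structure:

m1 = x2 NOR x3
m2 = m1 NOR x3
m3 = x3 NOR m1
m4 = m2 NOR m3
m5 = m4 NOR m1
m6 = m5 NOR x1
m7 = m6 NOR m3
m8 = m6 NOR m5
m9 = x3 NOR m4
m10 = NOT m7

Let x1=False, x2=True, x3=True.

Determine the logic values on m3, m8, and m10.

m1 = x2 NOR x3 = True NOR True = False
m2 = m1 NOR x3 = False NOR True = False
m3 = x3 NOR m1 = True NOR False = False
m4 = m2 NOR m3 = False NOR False = True
m5 = m4 NOR m1 = True NOR False = False
m6 = m5 NOR x1 = False NOR False = True
m7 = m6 NOR m3 = True NOR False = False
m8 = m6 NOR m5 = True NOR False = False
m10 = NOT m7 = NOT False = True

m3 = False, m8 = False, m10 = True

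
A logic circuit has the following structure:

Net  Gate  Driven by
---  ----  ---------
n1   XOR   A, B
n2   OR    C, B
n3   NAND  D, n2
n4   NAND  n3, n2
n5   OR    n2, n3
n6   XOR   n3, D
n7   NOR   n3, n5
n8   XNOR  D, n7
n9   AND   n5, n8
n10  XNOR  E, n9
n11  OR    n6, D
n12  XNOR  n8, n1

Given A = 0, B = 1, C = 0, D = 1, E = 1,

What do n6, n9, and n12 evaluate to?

n6 = 1, n9 = 0, n12 = 0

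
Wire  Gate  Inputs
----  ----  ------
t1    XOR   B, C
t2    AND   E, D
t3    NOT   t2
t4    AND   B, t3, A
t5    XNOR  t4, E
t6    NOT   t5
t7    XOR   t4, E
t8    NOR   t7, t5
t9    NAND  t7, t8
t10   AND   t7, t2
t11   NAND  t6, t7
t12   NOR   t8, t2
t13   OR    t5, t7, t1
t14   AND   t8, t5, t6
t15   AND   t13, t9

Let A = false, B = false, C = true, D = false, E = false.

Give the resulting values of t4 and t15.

t4 = false, t15 = true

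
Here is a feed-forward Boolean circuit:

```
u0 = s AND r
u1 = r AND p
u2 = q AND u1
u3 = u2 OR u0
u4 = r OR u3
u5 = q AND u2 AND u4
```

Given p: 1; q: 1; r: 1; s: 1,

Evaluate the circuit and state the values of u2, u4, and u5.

u0 = s AND r = 1 AND 1 = 1
u1 = r AND p = 1 AND 1 = 1
u2 = q AND u1 = 1 AND 1 = 1
u3 = u2 OR u0 = 1 OR 1 = 1
u4 = r OR u3 = 1 OR 1 = 1
u5 = q AND u2 AND u4 = 1 AND 1 AND 1 = 1

u2 = 1; u4 = 1; u5 = 1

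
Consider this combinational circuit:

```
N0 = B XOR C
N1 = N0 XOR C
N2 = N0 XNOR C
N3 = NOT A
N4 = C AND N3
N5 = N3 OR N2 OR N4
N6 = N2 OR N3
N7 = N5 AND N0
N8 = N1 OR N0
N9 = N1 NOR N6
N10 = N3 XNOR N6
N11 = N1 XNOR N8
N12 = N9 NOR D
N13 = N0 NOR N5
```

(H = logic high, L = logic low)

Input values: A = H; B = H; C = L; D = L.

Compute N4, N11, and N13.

N0 = B XOR C = H XOR L = H
N1 = N0 XOR C = H XOR L = H
N2 = N0 XNOR C = H XNOR L = L
N3 = NOT A = NOT H = L
N4 = C AND N3 = L AND L = L
N5 = N3 OR N2 OR N4 = L OR L OR L = L
N8 = N1 OR N0 = H OR H = H
N11 = N1 XNOR N8 = H XNOR H = H
N13 = N0 NOR N5 = H NOR L = L

N4 = L; N11 = H; N13 = L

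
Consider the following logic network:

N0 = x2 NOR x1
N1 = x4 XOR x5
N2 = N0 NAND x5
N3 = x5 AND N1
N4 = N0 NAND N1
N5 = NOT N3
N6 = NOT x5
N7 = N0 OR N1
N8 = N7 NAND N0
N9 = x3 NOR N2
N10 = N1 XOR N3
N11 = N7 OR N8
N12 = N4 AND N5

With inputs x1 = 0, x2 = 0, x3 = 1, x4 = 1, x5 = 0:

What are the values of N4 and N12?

N0 = x2 NOR x1 = 0 NOR 0 = 1
N1 = x4 XOR x5 = 1 XOR 0 = 1
N3 = x5 AND N1 = 0 AND 1 = 0
N4 = N0 NAND N1 = 1 NAND 1 = 0
N5 = NOT N3 = NOT 0 = 1
N12 = N4 AND N5 = 0 AND 1 = 0

N4 = 0; N12 = 0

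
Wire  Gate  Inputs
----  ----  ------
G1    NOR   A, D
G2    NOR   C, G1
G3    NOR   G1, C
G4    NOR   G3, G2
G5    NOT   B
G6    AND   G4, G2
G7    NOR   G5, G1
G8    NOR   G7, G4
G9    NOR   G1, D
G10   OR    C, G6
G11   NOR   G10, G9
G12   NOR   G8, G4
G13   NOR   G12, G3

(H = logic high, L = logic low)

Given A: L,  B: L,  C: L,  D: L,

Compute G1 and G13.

G1 = A NOR D = L NOR L = H
G2 = C NOR G1 = L NOR H = L
G3 = G1 NOR C = H NOR L = L
G4 = G3 NOR G2 = L NOR L = H
G5 = NOT B = NOT L = H
G7 = G5 NOR G1 = H NOR H = L
G8 = G7 NOR G4 = L NOR H = L
G12 = G8 NOR G4 = L NOR H = L
G13 = G12 NOR G3 = L NOR L = H

G1 = H  G13 = H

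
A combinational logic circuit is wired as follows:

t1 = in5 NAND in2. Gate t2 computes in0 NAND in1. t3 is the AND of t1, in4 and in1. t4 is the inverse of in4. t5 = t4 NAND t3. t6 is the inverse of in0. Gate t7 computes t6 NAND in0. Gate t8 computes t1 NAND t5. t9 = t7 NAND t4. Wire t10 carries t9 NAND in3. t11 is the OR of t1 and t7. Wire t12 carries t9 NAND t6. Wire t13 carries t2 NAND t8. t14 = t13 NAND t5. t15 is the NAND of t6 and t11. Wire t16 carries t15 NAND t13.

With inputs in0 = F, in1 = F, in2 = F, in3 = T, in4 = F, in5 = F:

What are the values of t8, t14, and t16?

t8 = F, t14 = F, t16 = T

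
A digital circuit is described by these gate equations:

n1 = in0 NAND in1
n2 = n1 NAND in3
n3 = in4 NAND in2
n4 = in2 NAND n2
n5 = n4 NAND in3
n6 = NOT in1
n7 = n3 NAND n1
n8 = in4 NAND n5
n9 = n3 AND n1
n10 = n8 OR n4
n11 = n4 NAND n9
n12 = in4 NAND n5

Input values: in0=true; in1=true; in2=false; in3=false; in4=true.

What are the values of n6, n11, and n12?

n6 = false, n11 = true, n12 = false

n1 = in0 NAND in1 = true NAND true = false
n2 = n1 NAND in3 = false NAND false = true
n3 = in4 NAND in2 = true NAND false = true
n4 = in2 NAND n2 = false NAND true = true
n5 = n4 NAND in3 = true NAND false = true
n6 = NOT in1 = NOT true = false
n9 = n3 AND n1 = true AND false = false
n11 = n4 NAND n9 = true NAND false = true
n12 = in4 NAND n5 = true NAND true = false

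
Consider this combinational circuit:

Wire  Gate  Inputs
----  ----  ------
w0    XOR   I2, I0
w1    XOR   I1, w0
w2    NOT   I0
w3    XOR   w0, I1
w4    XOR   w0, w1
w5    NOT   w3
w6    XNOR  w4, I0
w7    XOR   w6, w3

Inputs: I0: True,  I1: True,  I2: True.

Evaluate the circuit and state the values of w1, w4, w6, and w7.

w1 = True; w4 = True; w6 = True; w7 = False

w0 = I2 XOR I0 = True XOR True = False
w1 = I1 XOR w0 = True XOR False = True
w3 = w0 XOR I1 = False XOR True = True
w4 = w0 XOR w1 = False XOR True = True
w6 = w4 XNOR I0 = True XNOR True = True
w7 = w6 XOR w3 = True XOR True = False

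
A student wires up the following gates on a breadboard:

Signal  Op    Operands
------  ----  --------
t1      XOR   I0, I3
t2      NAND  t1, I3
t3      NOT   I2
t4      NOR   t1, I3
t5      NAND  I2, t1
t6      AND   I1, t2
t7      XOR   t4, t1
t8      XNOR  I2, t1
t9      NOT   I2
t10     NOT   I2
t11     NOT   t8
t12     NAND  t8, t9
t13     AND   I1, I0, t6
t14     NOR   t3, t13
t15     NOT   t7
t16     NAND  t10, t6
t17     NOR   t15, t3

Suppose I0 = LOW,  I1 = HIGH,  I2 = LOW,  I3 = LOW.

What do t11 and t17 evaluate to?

t1 = I0 XOR I3 = LOW XOR LOW = LOW
t3 = NOT I2 = NOT LOW = HIGH
t4 = t1 NOR I3 = LOW NOR LOW = HIGH
t7 = t4 XOR t1 = HIGH XOR LOW = HIGH
t8 = I2 XNOR t1 = LOW XNOR LOW = HIGH
t11 = NOT t8 = NOT HIGH = LOW
t15 = NOT t7 = NOT HIGH = LOW
t17 = t15 NOR t3 = LOW NOR HIGH = LOW

t11 = LOW, t17 = LOW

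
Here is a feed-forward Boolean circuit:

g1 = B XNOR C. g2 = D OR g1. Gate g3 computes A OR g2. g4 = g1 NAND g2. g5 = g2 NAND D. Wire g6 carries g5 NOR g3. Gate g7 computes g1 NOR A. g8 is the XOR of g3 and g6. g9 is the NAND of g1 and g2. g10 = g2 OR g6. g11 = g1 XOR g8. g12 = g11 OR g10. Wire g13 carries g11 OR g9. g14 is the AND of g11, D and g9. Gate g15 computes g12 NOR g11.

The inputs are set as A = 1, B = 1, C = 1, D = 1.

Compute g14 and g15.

g14 = 0  g15 = 0

g1 = B XNOR C = 1 XNOR 1 = 1
g2 = D OR g1 = 1 OR 1 = 1
g3 = A OR g2 = 1 OR 1 = 1
g5 = g2 NAND D = 1 NAND 1 = 0
g6 = g5 NOR g3 = 0 NOR 1 = 0
g8 = g3 XOR g6 = 1 XOR 0 = 1
g9 = g1 NAND g2 = 1 NAND 1 = 0
g10 = g2 OR g6 = 1 OR 0 = 1
g11 = g1 XOR g8 = 1 XOR 1 = 0
g12 = g11 OR g10 = 0 OR 1 = 1
g14 = g11 AND D AND g9 = 0 AND 1 AND 0 = 0
g15 = g12 NOR g11 = 1 NOR 0 = 0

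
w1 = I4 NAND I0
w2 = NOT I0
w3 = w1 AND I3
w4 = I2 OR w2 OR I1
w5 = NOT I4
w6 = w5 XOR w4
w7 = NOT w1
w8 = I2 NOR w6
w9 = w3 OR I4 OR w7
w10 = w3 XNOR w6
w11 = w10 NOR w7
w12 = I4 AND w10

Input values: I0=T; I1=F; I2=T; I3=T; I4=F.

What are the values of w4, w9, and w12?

w4 = T, w9 = T, w12 = F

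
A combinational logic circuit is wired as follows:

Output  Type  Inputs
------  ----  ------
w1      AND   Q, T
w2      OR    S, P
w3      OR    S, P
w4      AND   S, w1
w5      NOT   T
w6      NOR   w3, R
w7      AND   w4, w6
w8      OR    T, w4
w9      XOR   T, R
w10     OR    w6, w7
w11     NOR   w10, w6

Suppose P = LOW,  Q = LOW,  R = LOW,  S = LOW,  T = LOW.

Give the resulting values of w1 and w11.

w1 = Q AND T = LOW AND LOW = LOW
w3 = S OR P = LOW OR LOW = LOW
w4 = S AND w1 = LOW AND LOW = LOW
w6 = w3 NOR R = LOW NOR LOW = HIGH
w7 = w4 AND w6 = LOW AND HIGH = LOW
w10 = w6 OR w7 = HIGH OR LOW = HIGH
w11 = w10 NOR w6 = HIGH NOR HIGH = LOW

w1 = LOW, w11 = LOW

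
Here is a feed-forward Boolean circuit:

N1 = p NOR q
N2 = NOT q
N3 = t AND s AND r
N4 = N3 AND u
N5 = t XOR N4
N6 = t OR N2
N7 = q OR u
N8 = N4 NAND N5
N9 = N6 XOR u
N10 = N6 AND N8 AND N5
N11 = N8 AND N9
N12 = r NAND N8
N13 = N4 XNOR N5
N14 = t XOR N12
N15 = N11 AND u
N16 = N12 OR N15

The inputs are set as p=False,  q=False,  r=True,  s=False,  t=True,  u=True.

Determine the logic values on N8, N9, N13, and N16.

N2 = NOT q = NOT False = True
N3 = t AND s AND r = True AND False AND True = False
N4 = N3 AND u = False AND True = False
N5 = t XOR N4 = True XOR False = True
N6 = t OR N2 = True OR True = True
N8 = N4 NAND N5 = False NAND True = True
N9 = N6 XOR u = True XOR True = False
N11 = N8 AND N9 = True AND False = False
N12 = r NAND N8 = True NAND True = False
N13 = N4 XNOR N5 = False XNOR True = False
N15 = N11 AND u = False AND True = False
N16 = N12 OR N15 = False OR False = False

N8 = True  N9 = False  N13 = False  N16 = False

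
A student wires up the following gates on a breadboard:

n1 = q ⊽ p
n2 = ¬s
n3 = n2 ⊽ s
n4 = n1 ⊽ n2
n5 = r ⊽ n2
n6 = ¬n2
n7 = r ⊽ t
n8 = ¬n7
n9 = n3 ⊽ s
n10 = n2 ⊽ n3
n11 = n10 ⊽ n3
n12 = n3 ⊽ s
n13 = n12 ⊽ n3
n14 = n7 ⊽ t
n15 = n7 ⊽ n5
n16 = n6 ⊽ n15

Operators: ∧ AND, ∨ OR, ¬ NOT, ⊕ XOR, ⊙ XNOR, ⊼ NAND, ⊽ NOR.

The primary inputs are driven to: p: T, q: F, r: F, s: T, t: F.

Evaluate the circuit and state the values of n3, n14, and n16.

n3 = F; n14 = F; n16 = F

n2 = NOT s = NOT T = F
n3 = n2 NOR s = F NOR T = F
n5 = r NOR n2 = F NOR F = T
n6 = NOT n2 = NOT F = T
n7 = r NOR t = F NOR F = T
n14 = n7 NOR t = T NOR F = F
n15 = n7 NOR n5 = T NOR T = F
n16 = n6 NOR n15 = T NOR F = F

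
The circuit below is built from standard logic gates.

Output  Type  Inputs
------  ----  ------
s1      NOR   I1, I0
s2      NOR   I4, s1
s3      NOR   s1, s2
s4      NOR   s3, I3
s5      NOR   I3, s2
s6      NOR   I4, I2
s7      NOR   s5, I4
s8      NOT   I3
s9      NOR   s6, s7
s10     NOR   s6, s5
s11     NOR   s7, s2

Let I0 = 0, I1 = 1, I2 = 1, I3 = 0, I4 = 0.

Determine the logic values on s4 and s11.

s4 = 1, s11 = 0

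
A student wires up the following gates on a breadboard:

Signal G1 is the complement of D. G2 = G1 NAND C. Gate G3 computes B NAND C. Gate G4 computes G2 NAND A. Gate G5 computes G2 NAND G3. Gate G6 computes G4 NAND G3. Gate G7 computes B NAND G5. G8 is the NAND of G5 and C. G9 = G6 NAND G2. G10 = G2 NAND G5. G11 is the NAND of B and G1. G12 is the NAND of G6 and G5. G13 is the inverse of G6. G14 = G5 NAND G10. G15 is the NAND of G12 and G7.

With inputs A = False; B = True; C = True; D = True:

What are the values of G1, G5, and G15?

G1 = NOT D = NOT True = False
G2 = G1 NAND C = False NAND True = True
G3 = B NAND C = True NAND True = False
G4 = G2 NAND A = True NAND False = True
G5 = G2 NAND G3 = True NAND False = True
G6 = G4 NAND G3 = True NAND False = True
G7 = B NAND G5 = True NAND True = False
G12 = G6 NAND G5 = True NAND True = False
G15 = G12 NAND G7 = False NAND False = True

G1 = False  G5 = True  G15 = True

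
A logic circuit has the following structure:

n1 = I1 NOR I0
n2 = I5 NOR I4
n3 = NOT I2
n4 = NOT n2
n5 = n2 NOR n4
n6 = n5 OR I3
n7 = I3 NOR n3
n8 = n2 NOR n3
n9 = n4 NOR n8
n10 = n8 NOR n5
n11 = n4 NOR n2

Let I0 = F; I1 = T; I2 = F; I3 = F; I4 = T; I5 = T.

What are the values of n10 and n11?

n2 = I5 NOR I4 = T NOR T = F
n3 = NOT I2 = NOT F = T
n4 = NOT n2 = NOT F = T
n5 = n2 NOR n4 = F NOR T = F
n8 = n2 NOR n3 = F NOR T = F
n10 = n8 NOR n5 = F NOR F = T
n11 = n4 NOR n2 = T NOR F = F

n10 = T, n11 = F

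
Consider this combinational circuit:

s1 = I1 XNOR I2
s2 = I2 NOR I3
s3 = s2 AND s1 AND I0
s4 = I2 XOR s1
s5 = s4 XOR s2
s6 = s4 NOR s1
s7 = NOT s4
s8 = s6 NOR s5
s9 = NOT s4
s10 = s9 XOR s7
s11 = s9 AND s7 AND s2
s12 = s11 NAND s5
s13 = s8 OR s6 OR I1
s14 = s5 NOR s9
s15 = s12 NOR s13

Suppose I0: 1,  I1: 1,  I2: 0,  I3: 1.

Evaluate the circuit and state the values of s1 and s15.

s1 = 0, s15 = 0

s1 = I1 XNOR I2 = 1 XNOR 0 = 0
s2 = I2 NOR I3 = 0 NOR 1 = 0
s4 = I2 XOR s1 = 0 XOR 0 = 0
s5 = s4 XOR s2 = 0 XOR 0 = 0
s6 = s4 NOR s1 = 0 NOR 0 = 1
s7 = NOT s4 = NOT 0 = 1
s8 = s6 NOR s5 = 1 NOR 0 = 0
s9 = NOT s4 = NOT 0 = 1
s11 = s9 AND s7 AND s2 = 1 AND 1 AND 0 = 0
s12 = s11 NAND s5 = 0 NAND 0 = 1
s13 = s8 OR s6 OR I1 = 0 OR 1 OR 1 = 1
s15 = s12 NOR s13 = 1 NOR 1 = 0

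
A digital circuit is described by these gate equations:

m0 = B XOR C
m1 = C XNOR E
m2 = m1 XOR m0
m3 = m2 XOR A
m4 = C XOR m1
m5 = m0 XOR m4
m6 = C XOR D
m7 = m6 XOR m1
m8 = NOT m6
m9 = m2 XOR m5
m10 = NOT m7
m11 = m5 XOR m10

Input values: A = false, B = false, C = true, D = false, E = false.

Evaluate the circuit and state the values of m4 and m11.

m4 = true, m11 = false

m0 = B XOR C = false XOR true = true
m1 = C XNOR E = true XNOR false = false
m4 = C XOR m1 = true XOR false = true
m5 = m0 XOR m4 = true XOR true = false
m6 = C XOR D = true XOR false = true
m7 = m6 XOR m1 = true XOR false = true
m10 = NOT m7 = NOT true = false
m11 = m5 XOR m10 = false XOR false = false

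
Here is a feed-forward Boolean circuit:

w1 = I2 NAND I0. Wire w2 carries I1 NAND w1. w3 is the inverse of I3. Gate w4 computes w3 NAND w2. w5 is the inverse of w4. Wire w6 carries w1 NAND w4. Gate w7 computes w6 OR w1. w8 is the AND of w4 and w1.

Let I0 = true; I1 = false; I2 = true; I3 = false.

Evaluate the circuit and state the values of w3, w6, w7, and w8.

w1 = I2 NAND I0 = true NAND true = false
w2 = I1 NAND w1 = false NAND false = true
w3 = NOT I3 = NOT false = true
w4 = w3 NAND w2 = true NAND true = false
w6 = w1 NAND w4 = false NAND false = true
w7 = w6 OR w1 = true OR false = true
w8 = w4 AND w1 = false AND false = false

w3 = true  w6 = true  w7 = true  w8 = false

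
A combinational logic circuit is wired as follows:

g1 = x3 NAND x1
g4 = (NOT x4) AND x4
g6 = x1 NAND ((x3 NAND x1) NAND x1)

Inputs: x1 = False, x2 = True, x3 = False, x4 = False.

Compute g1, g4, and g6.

g1 = False NAND False = True
g4 = (NOT False) AND False = False
g6 = False NAND ((False NAND False) NAND False) = True

g1 = True  g4 = False  g6 = True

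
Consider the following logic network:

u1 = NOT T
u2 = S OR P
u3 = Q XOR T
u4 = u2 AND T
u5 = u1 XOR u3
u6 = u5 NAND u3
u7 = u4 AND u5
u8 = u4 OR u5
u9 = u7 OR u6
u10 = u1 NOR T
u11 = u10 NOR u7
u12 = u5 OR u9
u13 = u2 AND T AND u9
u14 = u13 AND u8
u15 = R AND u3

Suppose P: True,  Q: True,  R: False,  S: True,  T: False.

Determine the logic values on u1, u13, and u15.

u1 = True, u13 = False, u15 = False

u1 = NOT T = NOT False = True
u2 = S OR P = True OR True = True
u3 = Q XOR T = True XOR False = True
u4 = u2 AND T = True AND False = False
u5 = u1 XOR u3 = True XOR True = False
u6 = u5 NAND u3 = False NAND True = True
u7 = u4 AND u5 = False AND False = False
u9 = u7 OR u6 = False OR True = True
u13 = u2 AND T AND u9 = True AND False AND True = False
u15 = R AND u3 = False AND True = False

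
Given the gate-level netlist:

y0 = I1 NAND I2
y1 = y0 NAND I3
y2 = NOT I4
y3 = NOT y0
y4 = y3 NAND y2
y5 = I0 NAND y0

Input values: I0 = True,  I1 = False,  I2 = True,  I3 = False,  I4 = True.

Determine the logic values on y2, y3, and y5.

y0 = I1 NAND I2 = False NAND True = True
y2 = NOT I4 = NOT True = False
y3 = NOT y0 = NOT True = False
y5 = I0 NAND y0 = True NAND True = False

y2 = False, y3 = False, y5 = False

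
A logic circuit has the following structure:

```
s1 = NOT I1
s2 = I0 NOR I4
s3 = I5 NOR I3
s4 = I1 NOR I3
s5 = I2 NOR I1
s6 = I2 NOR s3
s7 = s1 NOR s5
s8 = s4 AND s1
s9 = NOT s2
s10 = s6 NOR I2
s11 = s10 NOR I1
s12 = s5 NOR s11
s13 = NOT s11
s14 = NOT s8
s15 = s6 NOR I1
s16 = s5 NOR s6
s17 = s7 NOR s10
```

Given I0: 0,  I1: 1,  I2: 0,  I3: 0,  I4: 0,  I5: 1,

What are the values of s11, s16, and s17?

s1 = NOT I1 = NOT 1 = 0
s3 = I5 NOR I3 = 1 NOR 0 = 0
s5 = I2 NOR I1 = 0 NOR 1 = 0
s6 = I2 NOR s3 = 0 NOR 0 = 1
s7 = s1 NOR s5 = 0 NOR 0 = 1
s10 = s6 NOR I2 = 1 NOR 0 = 0
s11 = s10 NOR I1 = 0 NOR 1 = 0
s16 = s5 NOR s6 = 0 NOR 1 = 0
s17 = s7 NOR s10 = 1 NOR 0 = 0

s11 = 0, s16 = 0, s17 = 0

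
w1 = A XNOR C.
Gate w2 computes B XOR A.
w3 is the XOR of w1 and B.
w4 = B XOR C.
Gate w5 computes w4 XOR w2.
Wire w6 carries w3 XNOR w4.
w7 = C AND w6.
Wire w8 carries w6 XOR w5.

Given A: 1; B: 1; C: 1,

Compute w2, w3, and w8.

w2 = 0, w3 = 0, w8 = 1

w1 = A XNOR C = 1 XNOR 1 = 1
w2 = B XOR A = 1 XOR 1 = 0
w3 = w1 XOR B = 1 XOR 1 = 0
w4 = B XOR C = 1 XOR 1 = 0
w5 = w4 XOR w2 = 0 XOR 0 = 0
w6 = w3 XNOR w4 = 0 XNOR 0 = 1
w8 = w6 XOR w5 = 1 XOR 0 = 1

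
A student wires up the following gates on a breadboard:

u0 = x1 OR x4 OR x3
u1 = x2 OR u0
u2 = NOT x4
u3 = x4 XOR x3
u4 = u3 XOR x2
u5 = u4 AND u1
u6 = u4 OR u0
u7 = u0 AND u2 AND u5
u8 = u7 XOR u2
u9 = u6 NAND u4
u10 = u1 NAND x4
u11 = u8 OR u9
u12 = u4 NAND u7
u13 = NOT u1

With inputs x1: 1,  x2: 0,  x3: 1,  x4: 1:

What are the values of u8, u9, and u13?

u8 = 0; u9 = 1; u13 = 0

u0 = x1 OR x4 OR x3 = 1 OR 1 OR 1 = 1
u1 = x2 OR u0 = 0 OR 1 = 1
u2 = NOT x4 = NOT 1 = 0
u3 = x4 XOR x3 = 1 XOR 1 = 0
u4 = u3 XOR x2 = 0 XOR 0 = 0
u5 = u4 AND u1 = 0 AND 1 = 0
u6 = u4 OR u0 = 0 OR 1 = 1
u7 = u0 AND u2 AND u5 = 1 AND 0 AND 0 = 0
u8 = u7 XOR u2 = 0 XOR 0 = 0
u9 = u6 NAND u4 = 1 NAND 0 = 1
u13 = NOT u1 = NOT 1 = 0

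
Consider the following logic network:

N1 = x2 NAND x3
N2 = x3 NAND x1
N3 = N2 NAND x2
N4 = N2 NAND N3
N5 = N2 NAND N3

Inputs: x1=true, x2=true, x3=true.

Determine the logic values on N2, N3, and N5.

N2 = x3 NAND x1 = true NAND true = false
N3 = N2 NAND x2 = false NAND true = true
N5 = N2 NAND N3 = false NAND true = true

N2 = false, N3 = true, N5 = true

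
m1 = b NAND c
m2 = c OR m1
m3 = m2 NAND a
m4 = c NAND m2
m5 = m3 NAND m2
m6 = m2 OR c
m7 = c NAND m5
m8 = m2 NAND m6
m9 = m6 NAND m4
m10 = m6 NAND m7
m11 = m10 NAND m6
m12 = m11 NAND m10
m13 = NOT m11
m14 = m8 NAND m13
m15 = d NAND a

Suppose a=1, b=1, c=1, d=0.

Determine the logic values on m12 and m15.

m12 = 1, m15 = 1

m1 = b NAND c = 1 NAND 1 = 0
m2 = c OR m1 = 1 OR 0 = 1
m3 = m2 NAND a = 1 NAND 1 = 0
m5 = m3 NAND m2 = 0 NAND 1 = 1
m6 = m2 OR c = 1 OR 1 = 1
m7 = c NAND m5 = 1 NAND 1 = 0
m10 = m6 NAND m7 = 1 NAND 0 = 1
m11 = m10 NAND m6 = 1 NAND 1 = 0
m12 = m11 NAND m10 = 0 NAND 1 = 1
m15 = d NAND a = 0 NAND 1 = 1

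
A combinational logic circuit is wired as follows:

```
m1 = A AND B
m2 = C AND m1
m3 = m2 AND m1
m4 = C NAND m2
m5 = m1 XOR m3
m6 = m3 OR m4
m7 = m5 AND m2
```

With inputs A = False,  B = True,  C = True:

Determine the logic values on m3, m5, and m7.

m1 = A AND B = False AND True = False
m2 = C AND m1 = True AND False = False
m3 = m2 AND m1 = False AND False = False
m5 = m1 XOR m3 = False XOR False = False
m7 = m5 AND m2 = False AND False = False

m3 = False, m5 = False, m7 = False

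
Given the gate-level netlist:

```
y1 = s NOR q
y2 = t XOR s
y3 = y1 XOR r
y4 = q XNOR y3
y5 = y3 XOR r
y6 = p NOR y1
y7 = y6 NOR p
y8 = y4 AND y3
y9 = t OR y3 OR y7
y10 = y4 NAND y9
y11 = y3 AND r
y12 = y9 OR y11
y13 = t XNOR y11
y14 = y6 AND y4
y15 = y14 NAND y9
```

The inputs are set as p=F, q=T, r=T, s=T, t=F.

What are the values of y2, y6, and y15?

y2 = T, y6 = T, y15 = F

y1 = s NOR q = T NOR T = F
y2 = t XOR s = F XOR T = T
y3 = y1 XOR r = F XOR T = T
y4 = q XNOR y3 = T XNOR T = T
y6 = p NOR y1 = F NOR F = T
y7 = y6 NOR p = T NOR F = F
y9 = t OR y3 OR y7 = F OR T OR F = T
y14 = y6 AND y4 = T AND T = T
y15 = y14 NAND y9 = T NAND T = F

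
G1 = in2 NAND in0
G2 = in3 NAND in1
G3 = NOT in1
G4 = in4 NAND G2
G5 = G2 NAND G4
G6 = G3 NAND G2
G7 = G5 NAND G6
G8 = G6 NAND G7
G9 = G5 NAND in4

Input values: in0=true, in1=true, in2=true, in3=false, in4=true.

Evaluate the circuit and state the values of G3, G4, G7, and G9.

G3 = false, G4 = false, G7 = false, G9 = false

G2 = in3 NAND in1 = false NAND true = true
G3 = NOT in1 = NOT true = false
G4 = in4 NAND G2 = true NAND true = false
G5 = G2 NAND G4 = true NAND false = true
G6 = G3 NAND G2 = false NAND true = true
G7 = G5 NAND G6 = true NAND true = false
G9 = G5 NAND in4 = true NAND true = false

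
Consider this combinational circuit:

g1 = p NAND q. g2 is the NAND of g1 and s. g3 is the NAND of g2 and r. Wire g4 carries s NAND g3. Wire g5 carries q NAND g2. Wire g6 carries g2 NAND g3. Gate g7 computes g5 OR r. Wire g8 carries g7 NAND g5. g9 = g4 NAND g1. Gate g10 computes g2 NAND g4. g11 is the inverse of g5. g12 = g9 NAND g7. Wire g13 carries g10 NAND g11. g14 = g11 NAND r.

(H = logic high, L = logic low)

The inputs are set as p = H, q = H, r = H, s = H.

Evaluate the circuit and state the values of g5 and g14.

g1 = p NAND q = H NAND H = L
g2 = g1 NAND s = L NAND H = H
g5 = q NAND g2 = H NAND H = L
g11 = NOT g5 = NOT L = H
g14 = g11 NAND r = H NAND H = L

g5 = L; g14 = L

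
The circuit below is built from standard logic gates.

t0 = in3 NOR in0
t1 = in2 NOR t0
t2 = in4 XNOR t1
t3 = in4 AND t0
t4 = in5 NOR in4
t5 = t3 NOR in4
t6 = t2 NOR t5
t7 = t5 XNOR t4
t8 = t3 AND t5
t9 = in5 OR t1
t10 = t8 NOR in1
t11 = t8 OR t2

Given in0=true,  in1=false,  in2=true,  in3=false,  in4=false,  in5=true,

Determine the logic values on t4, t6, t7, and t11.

t0 = in3 NOR in0 = false NOR true = false
t1 = in2 NOR t0 = true NOR false = false
t2 = in4 XNOR t1 = false XNOR false = true
t3 = in4 AND t0 = false AND false = false
t4 = in5 NOR in4 = true NOR false = false
t5 = t3 NOR in4 = false NOR false = true
t6 = t2 NOR t5 = true NOR true = false
t7 = t5 XNOR t4 = true XNOR false = false
t8 = t3 AND t5 = false AND true = false
t11 = t8 OR t2 = false OR true = true

t4 = false, t6 = false, t7 = false, t11 = true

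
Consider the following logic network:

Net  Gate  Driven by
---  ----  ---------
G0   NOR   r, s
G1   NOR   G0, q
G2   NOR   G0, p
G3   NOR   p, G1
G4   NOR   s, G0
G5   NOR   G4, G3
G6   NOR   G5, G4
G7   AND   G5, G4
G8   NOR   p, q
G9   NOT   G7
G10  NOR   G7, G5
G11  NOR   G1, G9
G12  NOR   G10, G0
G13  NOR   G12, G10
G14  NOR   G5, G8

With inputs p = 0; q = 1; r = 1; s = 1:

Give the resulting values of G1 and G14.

G0 = r NOR s = 1 NOR 1 = 0
G1 = G0 NOR q = 0 NOR 1 = 0
G3 = p NOR G1 = 0 NOR 0 = 1
G4 = s NOR G0 = 1 NOR 0 = 0
G5 = G4 NOR G3 = 0 NOR 1 = 0
G8 = p NOR q = 0 NOR 1 = 0
G14 = G5 NOR G8 = 0 NOR 0 = 1

G1 = 0; G14 = 1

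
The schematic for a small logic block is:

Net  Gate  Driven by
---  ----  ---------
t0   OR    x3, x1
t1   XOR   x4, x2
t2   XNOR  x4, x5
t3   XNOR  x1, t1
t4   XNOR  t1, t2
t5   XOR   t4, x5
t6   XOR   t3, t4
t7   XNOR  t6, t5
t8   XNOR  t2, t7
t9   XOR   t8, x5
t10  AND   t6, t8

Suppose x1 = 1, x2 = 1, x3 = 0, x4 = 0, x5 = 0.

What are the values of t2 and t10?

t1 = x4 XOR x2 = 0 XOR 1 = 1
t2 = x4 XNOR x5 = 0 XNOR 0 = 1
t3 = x1 XNOR t1 = 1 XNOR 1 = 1
t4 = t1 XNOR t2 = 1 XNOR 1 = 1
t5 = t4 XOR x5 = 1 XOR 0 = 1
t6 = t3 XOR t4 = 1 XOR 1 = 0
t7 = t6 XNOR t5 = 0 XNOR 1 = 0
t8 = t2 XNOR t7 = 1 XNOR 0 = 0
t10 = t6 AND t8 = 0 AND 0 = 0

t2 = 1; t10 = 0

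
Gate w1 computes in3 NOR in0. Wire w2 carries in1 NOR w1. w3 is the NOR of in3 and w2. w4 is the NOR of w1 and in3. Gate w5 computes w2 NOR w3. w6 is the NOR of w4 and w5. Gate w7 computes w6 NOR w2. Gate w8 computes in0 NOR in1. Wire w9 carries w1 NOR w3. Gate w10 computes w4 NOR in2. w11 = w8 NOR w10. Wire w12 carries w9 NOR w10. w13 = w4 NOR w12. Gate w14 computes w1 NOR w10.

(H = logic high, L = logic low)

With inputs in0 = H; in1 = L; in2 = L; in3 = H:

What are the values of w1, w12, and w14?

w1 = L; w12 = L; w14 = L

w1 = in3 NOR in0 = H NOR H = L
w2 = in1 NOR w1 = L NOR L = H
w3 = in3 NOR w2 = H NOR H = L
w4 = w1 NOR in3 = L NOR H = L
w9 = w1 NOR w3 = L NOR L = H
w10 = w4 NOR in2 = L NOR L = H
w12 = w9 NOR w10 = H NOR H = L
w14 = w1 NOR w10 = L NOR H = L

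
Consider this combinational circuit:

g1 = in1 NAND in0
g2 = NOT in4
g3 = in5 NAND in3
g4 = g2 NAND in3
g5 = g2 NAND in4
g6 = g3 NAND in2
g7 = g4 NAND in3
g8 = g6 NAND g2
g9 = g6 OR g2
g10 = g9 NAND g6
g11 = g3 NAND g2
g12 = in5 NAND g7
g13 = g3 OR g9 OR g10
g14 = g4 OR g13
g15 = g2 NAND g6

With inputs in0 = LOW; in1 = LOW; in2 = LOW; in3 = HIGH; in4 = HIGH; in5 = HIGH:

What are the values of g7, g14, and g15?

g7 = LOW; g14 = HIGH; g15 = HIGH

g2 = NOT in4 = NOT HIGH = LOW
g3 = in5 NAND in3 = HIGH NAND HIGH = LOW
g4 = g2 NAND in3 = LOW NAND HIGH = HIGH
g6 = g3 NAND in2 = LOW NAND LOW = HIGH
g7 = g4 NAND in3 = HIGH NAND HIGH = LOW
g9 = g6 OR g2 = HIGH OR LOW = HIGH
g10 = g9 NAND g6 = HIGH NAND HIGH = LOW
g13 = g3 OR g9 OR g10 = LOW OR HIGH OR LOW = HIGH
g14 = g4 OR g13 = HIGH OR HIGH = HIGH
g15 = g2 NAND g6 = LOW NAND HIGH = HIGH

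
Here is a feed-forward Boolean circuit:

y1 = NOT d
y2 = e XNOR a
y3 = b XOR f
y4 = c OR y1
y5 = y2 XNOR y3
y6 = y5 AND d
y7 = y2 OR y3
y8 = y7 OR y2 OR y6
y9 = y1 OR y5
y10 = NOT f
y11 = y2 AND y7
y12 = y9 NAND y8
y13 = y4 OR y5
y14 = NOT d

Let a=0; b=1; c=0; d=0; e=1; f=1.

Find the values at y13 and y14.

y13 = 1; y14 = 1

y1 = NOT d = NOT 0 = 1
y2 = e XNOR a = 1 XNOR 0 = 0
y3 = b XOR f = 1 XOR 1 = 0
y4 = c OR y1 = 0 OR 1 = 1
y5 = y2 XNOR y3 = 0 XNOR 0 = 1
y13 = y4 OR y5 = 1 OR 1 = 1
y14 = NOT d = NOT 0 = 1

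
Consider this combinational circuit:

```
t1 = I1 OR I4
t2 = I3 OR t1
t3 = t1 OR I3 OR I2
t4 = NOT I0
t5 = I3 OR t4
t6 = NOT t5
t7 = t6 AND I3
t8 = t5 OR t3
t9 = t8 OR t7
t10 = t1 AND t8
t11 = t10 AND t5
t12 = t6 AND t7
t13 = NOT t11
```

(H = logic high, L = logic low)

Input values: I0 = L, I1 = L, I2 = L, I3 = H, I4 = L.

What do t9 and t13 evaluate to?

t1 = I1 OR I4 = L OR L = L
t3 = t1 OR I3 OR I2 = L OR H OR L = H
t4 = NOT I0 = NOT L = H
t5 = I3 OR t4 = H OR H = H
t6 = NOT t5 = NOT H = L
t7 = t6 AND I3 = L AND H = L
t8 = t5 OR t3 = H OR H = H
t9 = t8 OR t7 = H OR L = H
t10 = t1 AND t8 = L AND H = L
t11 = t10 AND t5 = L AND H = L
t13 = NOT t11 = NOT L = H

t9 = H, t13 = H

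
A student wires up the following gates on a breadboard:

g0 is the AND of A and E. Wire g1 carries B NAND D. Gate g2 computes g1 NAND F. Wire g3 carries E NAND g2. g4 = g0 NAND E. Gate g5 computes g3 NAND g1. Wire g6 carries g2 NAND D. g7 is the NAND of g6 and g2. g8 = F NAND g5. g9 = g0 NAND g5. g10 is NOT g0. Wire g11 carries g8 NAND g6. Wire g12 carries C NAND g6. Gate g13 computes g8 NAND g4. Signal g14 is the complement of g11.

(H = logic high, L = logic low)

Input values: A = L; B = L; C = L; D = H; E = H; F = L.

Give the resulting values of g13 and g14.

g13 = L, g14 = L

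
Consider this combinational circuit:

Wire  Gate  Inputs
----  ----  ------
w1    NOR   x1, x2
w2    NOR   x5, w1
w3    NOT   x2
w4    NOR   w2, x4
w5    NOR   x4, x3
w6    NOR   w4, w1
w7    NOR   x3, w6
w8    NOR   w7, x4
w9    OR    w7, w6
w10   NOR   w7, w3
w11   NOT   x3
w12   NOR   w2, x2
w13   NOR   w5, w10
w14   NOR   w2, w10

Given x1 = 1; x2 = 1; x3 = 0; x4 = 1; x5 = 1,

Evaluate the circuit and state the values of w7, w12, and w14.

w7 = 0, w12 = 0, w14 = 0

w1 = x1 NOR x2 = 1 NOR 1 = 0
w2 = x5 NOR w1 = 1 NOR 0 = 0
w3 = NOT x2 = NOT 1 = 0
w4 = w2 NOR x4 = 0 NOR 1 = 0
w6 = w4 NOR w1 = 0 NOR 0 = 1
w7 = x3 NOR w6 = 0 NOR 1 = 0
w10 = w7 NOR w3 = 0 NOR 0 = 1
w12 = w2 NOR x2 = 0 NOR 1 = 0
w14 = w2 NOR w10 = 0 NOR 1 = 0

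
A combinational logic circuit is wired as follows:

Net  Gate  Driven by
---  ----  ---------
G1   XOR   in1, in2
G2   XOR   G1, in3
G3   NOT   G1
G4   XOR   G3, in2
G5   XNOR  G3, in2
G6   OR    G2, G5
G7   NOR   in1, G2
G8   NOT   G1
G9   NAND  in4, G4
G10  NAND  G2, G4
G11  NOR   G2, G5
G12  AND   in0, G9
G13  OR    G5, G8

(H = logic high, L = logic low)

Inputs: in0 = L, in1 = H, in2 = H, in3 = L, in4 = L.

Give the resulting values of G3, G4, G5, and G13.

G3 = H; G4 = L; G5 = H; G13 = H

G1 = in1 XOR in2 = H XOR H = L
G3 = NOT G1 = NOT L = H
G4 = G3 XOR in2 = H XOR H = L
G5 = G3 XNOR in2 = H XNOR H = H
G8 = NOT G1 = NOT L = H
G13 = G5 OR G8 = H OR H = H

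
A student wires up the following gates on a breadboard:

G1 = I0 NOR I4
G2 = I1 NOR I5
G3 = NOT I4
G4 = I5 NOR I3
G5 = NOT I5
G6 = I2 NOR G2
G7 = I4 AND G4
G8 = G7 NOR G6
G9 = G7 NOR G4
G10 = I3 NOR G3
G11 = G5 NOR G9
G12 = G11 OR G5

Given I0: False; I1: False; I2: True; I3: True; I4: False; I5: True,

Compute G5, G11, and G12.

G5 = False, G11 = False, G12 = False

G4 = I5 NOR I3 = True NOR True = False
G5 = NOT I5 = NOT True = False
G7 = I4 AND G4 = False AND False = False
G9 = G7 NOR G4 = False NOR False = True
G11 = G5 NOR G9 = False NOR True = False
G12 = G11 OR G5 = False OR False = False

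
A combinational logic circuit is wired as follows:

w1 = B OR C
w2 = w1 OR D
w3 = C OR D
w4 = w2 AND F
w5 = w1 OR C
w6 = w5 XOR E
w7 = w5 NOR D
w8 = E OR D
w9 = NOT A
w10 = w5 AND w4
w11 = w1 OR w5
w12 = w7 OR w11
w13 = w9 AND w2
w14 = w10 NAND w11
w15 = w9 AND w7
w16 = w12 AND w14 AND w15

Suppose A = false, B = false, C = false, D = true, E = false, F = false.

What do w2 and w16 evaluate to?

w1 = B OR C = false OR false = false
w2 = w1 OR D = false OR true = true
w4 = w2 AND F = true AND false = false
w5 = w1 OR C = false OR false = false
w7 = w5 NOR D = false NOR true = false
w9 = NOT A = NOT false = true
w10 = w5 AND w4 = false AND false = false
w11 = w1 OR w5 = false OR false = false
w12 = w7 OR w11 = false OR false = false
w14 = w10 NAND w11 = false NAND false = true
w15 = w9 AND w7 = true AND false = false
w16 = w12 AND w14 AND w15 = false AND true AND false = false

w2 = true, w16 = false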